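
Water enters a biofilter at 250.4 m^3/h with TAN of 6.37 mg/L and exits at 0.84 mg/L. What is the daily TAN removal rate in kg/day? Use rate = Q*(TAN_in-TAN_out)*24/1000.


Concentration drop: TAN_in - TAN_out = 6.37 - 0.84 = 5.53 mg/L
Hourly TAN removed = Q * dTAN = 250.4 m^3/h * 5.53 mg/L = 1384.712 g/h  (m^3/h * mg/L = g/h)
Daily TAN removed = 1384.712 * 24 = 33233.088 g/day
Convert to kg/day: 33233.088 / 1000 = 33.233088 kg/day

33.233088 kg/day


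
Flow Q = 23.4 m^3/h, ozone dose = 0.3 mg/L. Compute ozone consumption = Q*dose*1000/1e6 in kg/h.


O3 demand (mg/h) = Q * dose * 1000 = 23.4 * 0.3 * 1000 = 7020 mg/h
Convert mg to kg: 7020 / 1e6 = 0.00702 kg/h

0.00702 kg/h


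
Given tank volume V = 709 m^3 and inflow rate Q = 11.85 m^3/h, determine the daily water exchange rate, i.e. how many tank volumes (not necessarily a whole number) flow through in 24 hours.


Daily flow volume = 11.85 m^3/h * 24 h = 284.4 m^3/day
Exchanges = daily flow / tank volume = 284.4 / 709 = 0.401128 exchanges/day

0.401128 exchanges/day


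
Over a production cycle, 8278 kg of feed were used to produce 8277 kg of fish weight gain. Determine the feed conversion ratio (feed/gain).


FCR = feed consumed / weight gained
FCR = 8278 kg / 8277 kg = 1.00012

1.00012


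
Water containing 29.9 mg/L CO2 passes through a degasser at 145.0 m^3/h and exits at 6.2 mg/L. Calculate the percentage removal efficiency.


CO2_out / CO2_in = 6.2 / 29.9 = 0.20735786
Fraction remaining = 0.20735786
efficiency = (1 - 0.20735786) * 100 = 79.2642 %

79.2642 %


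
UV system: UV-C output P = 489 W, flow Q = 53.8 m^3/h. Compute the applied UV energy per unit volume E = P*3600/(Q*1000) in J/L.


Energy delivered per hour = 489 W * 3600 s = 1760400 J/h
Volume treated per hour = 53.8 m^3/h * 1000 = 53800 L/h
dose = 1760400 / 53800 = 32.7212 J/L

32.7212 J/L


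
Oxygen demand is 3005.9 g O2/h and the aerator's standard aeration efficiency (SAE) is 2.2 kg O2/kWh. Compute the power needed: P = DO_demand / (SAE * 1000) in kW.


SAE in g O2/kWh = 2.2 * 1000 = 2200 g/kWh
P = DO_demand / SAE_g = 3005.9 / 2200 = 1.36632 kW

1.36632 kW


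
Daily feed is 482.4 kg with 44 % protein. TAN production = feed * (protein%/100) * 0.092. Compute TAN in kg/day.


Protein in feed = 482.4 * 44/100 = 212.256 kg/day
TAN = protein * 0.092 = 212.256 * 0.092 = 19.527552 kg/day

19.527552 kg/day


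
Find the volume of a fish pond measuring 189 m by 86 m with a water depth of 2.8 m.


Base area = L * W = 189 * 86 = 16254 m^2
Volume = area * depth = 16254 * 2.8 = 45511.2 m^3

45511.2 m^3


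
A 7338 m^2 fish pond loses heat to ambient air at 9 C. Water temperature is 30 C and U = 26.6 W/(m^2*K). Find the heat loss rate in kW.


Temperature difference dT = 30 - 9 = 21 K
Heat loss (W) = U * A * dT = 26.6 * 7338 * 21 = 4099006.8 W
Convert to kW: 4099006.8 / 1000 = 4099.0068 kW

4099.0068 kW


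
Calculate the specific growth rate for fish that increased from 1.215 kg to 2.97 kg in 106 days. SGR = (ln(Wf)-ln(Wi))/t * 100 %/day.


ln(W_f) = ln(2.97) = 1.088562
ln(W_i) = ln(1.215) = 0.19474408
ln(W_f) - ln(W_i) = 1.088562 - 0.19474408 = 0.89381792
SGR = 0.89381792 / 106 * 100 = 0.843224 %/day

0.843224 %/day


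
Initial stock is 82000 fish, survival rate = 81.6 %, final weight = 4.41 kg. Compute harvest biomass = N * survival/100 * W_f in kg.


Survivors = 82000 * 81.6/100 = 66912 fish
Harvest biomass = survivors * W_f = 66912 * 4.41 = 295081.92 kg

295081.92 kg


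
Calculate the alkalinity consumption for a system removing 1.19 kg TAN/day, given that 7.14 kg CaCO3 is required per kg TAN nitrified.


Alkalinity factor: 7.14 kg CaCO3 consumed per kg TAN nitrified
alk = 1.19 kg TAN * 7.14 = 8.4966 kg CaCO3/day

8.4966 kg CaCO3/day


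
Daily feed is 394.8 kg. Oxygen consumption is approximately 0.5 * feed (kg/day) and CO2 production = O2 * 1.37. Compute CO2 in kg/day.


O2 = 394.8 * 0.5 = 197.4
CO2 = 197.4 * 1.37 = 270.438

270.438 kg/day


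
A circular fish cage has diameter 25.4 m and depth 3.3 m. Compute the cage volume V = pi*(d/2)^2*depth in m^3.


r = d/2 = 25.4/2 = 12.7 m
Base area = pi*r^2 = pi*12.7^2 = 506.70748 m^2
Volume = 506.70748 * 3.3 = 1672.13 m^3

1672.13 m^3


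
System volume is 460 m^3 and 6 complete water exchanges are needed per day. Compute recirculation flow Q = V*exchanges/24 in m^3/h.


Daily recirculation volume = 460 m^3 * 6 = 2760 m^3/day
Flow rate Q = daily volume / 24 h = 2760 / 24 = 115 m^3/h

115 m^3/h


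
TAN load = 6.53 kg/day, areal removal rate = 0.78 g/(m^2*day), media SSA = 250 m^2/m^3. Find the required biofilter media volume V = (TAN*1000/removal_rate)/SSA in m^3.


A = 6.53*1000 / 0.78 = 8371.7949 m^2
V = 8371.7949 / 250 = 33.4872

33.4872 m^3


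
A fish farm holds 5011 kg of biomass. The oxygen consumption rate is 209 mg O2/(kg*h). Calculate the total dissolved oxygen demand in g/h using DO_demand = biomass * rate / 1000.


Total O2 consumption (mg/h) = 5011 kg * 209 mg/(kg*h) = 1047299 mg/h
Convert to g/h: 1047299 / 1000 = 1047.299 g/h

1047.299 g/h


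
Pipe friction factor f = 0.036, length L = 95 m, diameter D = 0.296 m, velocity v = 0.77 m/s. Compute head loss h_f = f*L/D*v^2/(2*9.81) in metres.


v^2 = 0.77^2 = 0.5929 m^2/s^2
L/D = 95/0.296 = 320.94595
h_f = f*(L/D)*v^2/(2g) = 0.036 * 320.94595 * 0.5929 / 19.62 = 0.349154 m

0.349154 m


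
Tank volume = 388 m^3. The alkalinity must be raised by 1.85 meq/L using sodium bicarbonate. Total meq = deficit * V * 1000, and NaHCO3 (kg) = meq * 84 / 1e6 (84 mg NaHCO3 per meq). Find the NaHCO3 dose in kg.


Tank volume in L = 388 m^3 * 1000 = 388000 L
Total meq required = 1.85 meq/L * 388000 L = 717800 meq
NaHCO3 mass = 717800 meq * 84 mg/meq / 1e6 = 60.2952 kg

60.2952 kg


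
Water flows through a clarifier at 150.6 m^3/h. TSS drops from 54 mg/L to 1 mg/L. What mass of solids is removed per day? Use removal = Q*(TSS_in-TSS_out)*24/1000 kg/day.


Concentration drop: TSS_in - TSS_out = 54 - 1 = 53 mg/L
Hourly solids removed = Q * dTSS = 150.6 m^3/h * 53 mg/L = 7981.8 g/h  (m^3/h * mg/L = g/h)
Daily solids removed = 7981.8 * 24 = 191563.2 g/day
Convert g to kg: 191563.2 / 1000 = 191.5632 kg/day

191.5632 kg/day


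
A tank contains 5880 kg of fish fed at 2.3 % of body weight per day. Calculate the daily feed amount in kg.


Feeding rate fraction = 2.3% / 100 = 0.023
Daily feed = 5880 kg * 0.023 = 135.24 kg/day

135.24 kg/day


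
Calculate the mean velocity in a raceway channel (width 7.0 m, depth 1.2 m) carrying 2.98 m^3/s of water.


Cross-sectional area = W * d = 7.0 * 1.2 = 8.4 m^2
Velocity = Q / A = 2.98 / 8.4 = 0.354762 m/s

0.354762 m/s


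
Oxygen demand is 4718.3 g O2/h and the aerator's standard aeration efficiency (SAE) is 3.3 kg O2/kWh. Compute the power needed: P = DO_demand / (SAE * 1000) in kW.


SAE in g O2/kWh = 3.3 * 1000 = 3300 g/kWh
P = DO_demand / SAE_g = 4718.3 / 3300 = 1.42979 kW

1.42979 kW


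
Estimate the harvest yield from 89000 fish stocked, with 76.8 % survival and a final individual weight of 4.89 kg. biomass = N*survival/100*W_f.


Survivors = 89000 * 76.8/100 = 68352 fish
Harvest biomass = survivors * W_f = 68352 * 4.89 = 334241.28 kg

334241.28 kg


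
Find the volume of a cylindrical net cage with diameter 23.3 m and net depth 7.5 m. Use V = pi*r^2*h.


r = d/2 = 23.3/2 = 11.65 m
Base area = pi*r^2 = pi*11.65^2 = 426.38481 m^2
Volume = 426.38481 * 7.5 = 3197.89 m^3

3197.89 m^3


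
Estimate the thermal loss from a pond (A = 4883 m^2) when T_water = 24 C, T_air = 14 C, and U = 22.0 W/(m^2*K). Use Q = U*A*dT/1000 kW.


Temperature difference dT = 24 - 14 = 10 K
Heat loss (W) = U * A * dT = 22.0 * 4883 * 10 = 1074260 W
Convert to kW: 1074260 / 1000 = 1074.26 kW

1074.26 kW


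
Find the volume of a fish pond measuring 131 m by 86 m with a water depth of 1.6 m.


Base area = L * W = 131 * 86 = 11266 m^2
Volume = area * depth = 11266 * 1.6 = 18025.6 m^3

18025.6 m^3


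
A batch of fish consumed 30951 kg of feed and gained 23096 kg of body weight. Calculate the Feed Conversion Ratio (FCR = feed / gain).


FCR = feed consumed / weight gained
FCR = 30951 kg / 23096 kg = 1.3401

1.3401


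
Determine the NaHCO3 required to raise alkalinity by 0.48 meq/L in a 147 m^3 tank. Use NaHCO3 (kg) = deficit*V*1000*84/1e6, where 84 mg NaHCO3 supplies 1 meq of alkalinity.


Tank volume in L = 147 m^3 * 1000 = 147000 L
Total meq required = 0.48 meq/L * 147000 L = 70560 meq
NaHCO3 mass = 70560 meq * 84 mg/meq / 1e6 = 5.92704 kg

5.92704 kg


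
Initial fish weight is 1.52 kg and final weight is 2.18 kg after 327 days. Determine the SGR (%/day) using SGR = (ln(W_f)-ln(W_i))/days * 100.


ln(W_f) = ln(2.18) = 0.77932488
ln(W_i) = ln(1.52) = 0.41871033
ln(W_f) - ln(W_i) = 0.77932488 - 0.41871033 = 0.36061455
SGR = 0.36061455 / 327 * 100 = 0.11028 %/day

0.11028 %/day


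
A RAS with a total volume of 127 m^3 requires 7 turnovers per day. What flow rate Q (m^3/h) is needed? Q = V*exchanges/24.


Daily recirculation volume = 127 m^3 * 7 = 889 m^3/day
Flow rate Q = daily volume / 24 h = 889 / 24 = 37.0417 m^3/h

37.0417 m^3/h


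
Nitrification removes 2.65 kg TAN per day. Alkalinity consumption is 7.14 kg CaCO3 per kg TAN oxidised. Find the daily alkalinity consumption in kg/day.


Alkalinity factor: 7.14 kg CaCO3 consumed per kg TAN nitrified
alk = 2.65 kg TAN * 7.14 = 18.921 kg CaCO3/day

18.921 kg CaCO3/day


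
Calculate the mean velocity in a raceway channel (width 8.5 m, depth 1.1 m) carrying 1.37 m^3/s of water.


Cross-sectional area = W * d = 8.5 * 1.1 = 9.35 m^2
Velocity = Q / A = 1.37 / 9.35 = 0.146524 m/s

0.146524 m/s


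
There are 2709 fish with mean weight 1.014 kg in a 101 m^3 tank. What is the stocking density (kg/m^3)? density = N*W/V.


Total biomass = 2709 fish * 1.014 kg = 2746.926 kg
Density = total biomass / volume = 2746.926 / 101 = 27.1973 kg/m^3

27.1973 kg/m^3


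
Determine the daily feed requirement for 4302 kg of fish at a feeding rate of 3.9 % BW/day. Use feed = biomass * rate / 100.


Feeding rate fraction = 3.9% / 100 = 0.039
Daily feed = 4302 kg * 0.039 = 167.778 kg/day

167.778 kg/day


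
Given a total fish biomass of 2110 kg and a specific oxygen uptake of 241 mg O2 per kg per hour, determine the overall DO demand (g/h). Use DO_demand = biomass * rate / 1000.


Total O2 consumption (mg/h) = 2110 kg * 241 mg/(kg*h) = 508510 mg/h
Convert to g/h: 508510 / 1000 = 508.51 g/h

508.51 g/h


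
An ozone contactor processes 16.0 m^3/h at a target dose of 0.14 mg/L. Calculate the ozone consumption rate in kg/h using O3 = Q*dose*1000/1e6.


O3 demand (mg/h) = Q * dose * 1000 = 16.0 * 0.14 * 1000 = 2240 mg/h
Convert mg to kg: 2240 / 1e6 = 0.00224 kg/h

0.00224 kg/h


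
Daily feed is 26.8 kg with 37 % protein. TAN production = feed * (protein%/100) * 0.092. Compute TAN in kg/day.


Protein in feed = 26.8 * 37/100 = 9.916 kg/day
TAN = protein * 0.092 = 9.916 * 0.092 = 0.912272 kg/day

0.912272 kg/day


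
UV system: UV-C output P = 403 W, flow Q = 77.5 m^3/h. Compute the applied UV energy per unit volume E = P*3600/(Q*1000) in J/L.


Energy delivered per hour = 403 W * 3600 s = 1450800 J/h
Volume treated per hour = 77.5 m^3/h * 1000 = 77500 L/h
dose = 1450800 / 77500 = 18.72 J/L

18.72 J/L


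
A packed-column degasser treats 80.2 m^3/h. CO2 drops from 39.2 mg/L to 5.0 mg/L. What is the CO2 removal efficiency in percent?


CO2_out / CO2_in = 5.0 / 39.2 = 0.12755102
Fraction remaining = 0.12755102
efficiency = (1 - 0.12755102) * 100 = 87.2449 %

87.2449 %


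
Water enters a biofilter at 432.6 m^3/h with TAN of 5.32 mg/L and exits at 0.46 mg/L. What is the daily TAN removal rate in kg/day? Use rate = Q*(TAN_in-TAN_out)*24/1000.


Concentration drop: TAN_in - TAN_out = 5.32 - 0.46 = 4.86 mg/L
Hourly TAN removed = Q * dTAN = 432.6 m^3/h * 4.86 mg/L = 2102.436 g/h  (m^3/h * mg/L = g/h)
Daily TAN removed = 2102.436 * 24 = 50458.464 g/day
Convert to kg/day: 50458.464 / 1000 = 50.458464 kg/day

50.458464 kg/day


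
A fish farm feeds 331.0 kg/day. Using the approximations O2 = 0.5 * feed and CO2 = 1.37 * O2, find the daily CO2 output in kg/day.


O2 = 331.0 * 0.5 = 165.5
CO2 = 165.5 * 1.37 = 226.735

226.735 kg/day


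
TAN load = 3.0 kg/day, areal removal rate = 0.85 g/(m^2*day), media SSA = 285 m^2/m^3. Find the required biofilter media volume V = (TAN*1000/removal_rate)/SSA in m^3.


A = 3.0*1000 / 0.85 = 3529.4118 m^2
V = 3529.4118 / 285 = 12.3839

12.3839 m^3


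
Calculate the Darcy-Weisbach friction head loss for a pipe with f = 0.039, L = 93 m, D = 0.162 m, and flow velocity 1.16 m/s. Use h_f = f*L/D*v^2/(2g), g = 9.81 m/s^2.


v^2 = 1.16^2 = 1.3456 m^2/s^2
L/D = 93/0.162 = 574.07407
h_f = f*(L/D)*v^2/(2g) = 0.039 * 574.07407 * 1.3456 / 19.62 = 1.5355 m

1.5355 m


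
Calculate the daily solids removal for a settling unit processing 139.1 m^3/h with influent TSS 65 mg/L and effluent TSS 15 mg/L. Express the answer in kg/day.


Concentration drop: TSS_in - TSS_out = 65 - 15 = 50 mg/L
Hourly solids removed = Q * dTSS = 139.1 m^3/h * 50 mg/L = 6955 g/h  (m^3/h * mg/L = g/h)
Daily solids removed = 6955 * 24 = 166920 g/day
Convert g to kg: 166920 / 1000 = 166.92 kg/day

166.92 kg/day


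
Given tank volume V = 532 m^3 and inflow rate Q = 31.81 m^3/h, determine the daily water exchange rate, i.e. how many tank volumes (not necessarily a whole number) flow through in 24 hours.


Daily flow volume = 31.81 m^3/h * 24 h = 763.44 m^3/day
Exchanges = daily flow / tank volume = 763.44 / 532 = 1.43504 exchanges/day

1.43504 exchanges/day


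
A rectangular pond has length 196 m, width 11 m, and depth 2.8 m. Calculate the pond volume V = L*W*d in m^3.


Base area = L * W = 196 * 11 = 2156 m^2
Volume = area * depth = 2156 * 2.8 = 6036.8 m^3

6036.8 m^3


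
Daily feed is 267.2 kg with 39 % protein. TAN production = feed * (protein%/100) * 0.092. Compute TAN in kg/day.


Protein in feed = 267.2 * 39/100 = 104.208 kg/day
TAN = protein * 0.092 = 104.208 * 0.092 = 9.587136 kg/day

9.587136 kg/day


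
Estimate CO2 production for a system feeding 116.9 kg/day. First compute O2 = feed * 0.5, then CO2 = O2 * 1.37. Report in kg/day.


O2 = 116.9 * 0.5 = 58.45
CO2 = 58.45 * 1.37 = 80.0765

80.0765 kg/day


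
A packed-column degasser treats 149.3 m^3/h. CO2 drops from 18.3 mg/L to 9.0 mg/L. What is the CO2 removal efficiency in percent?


CO2_out / CO2_in = 9.0 / 18.3 = 0.49180328
Fraction remaining = 0.49180328
efficiency = (1 - 0.49180328) * 100 = 50.8197 %

50.8197 %


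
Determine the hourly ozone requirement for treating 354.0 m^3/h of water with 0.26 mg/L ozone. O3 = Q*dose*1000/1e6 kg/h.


O3 demand (mg/h) = Q * dose * 1000 = 354.0 * 0.26 * 1000 = 92040 mg/h
Convert mg to kg: 92040 / 1e6 = 0.09204 kg/h

0.09204 kg/h


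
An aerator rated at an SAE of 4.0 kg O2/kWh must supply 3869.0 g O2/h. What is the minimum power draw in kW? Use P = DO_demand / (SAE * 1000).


SAE in g O2/kWh = 4.0 * 1000 = 4000 g/kWh
P = DO_demand / SAE_g = 3869.0 / 4000 = 0.96725 kW

0.96725 kW


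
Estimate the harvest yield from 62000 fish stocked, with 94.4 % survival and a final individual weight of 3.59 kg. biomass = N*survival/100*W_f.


Survivors = 62000 * 94.4/100 = 58528 fish
Harvest biomass = survivors * W_f = 58528 * 3.59 = 210115.52 kg

210115.52 kg


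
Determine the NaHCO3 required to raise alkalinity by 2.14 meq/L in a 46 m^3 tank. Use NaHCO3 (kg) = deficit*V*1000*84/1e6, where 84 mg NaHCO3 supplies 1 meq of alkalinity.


Tank volume in L = 46 m^3 * 1000 = 46000 L
Total meq required = 2.14 meq/L * 46000 L = 98440 meq
NaHCO3 mass = 98440 meq * 84 mg/meq / 1e6 = 8.26896 kg

8.26896 kg


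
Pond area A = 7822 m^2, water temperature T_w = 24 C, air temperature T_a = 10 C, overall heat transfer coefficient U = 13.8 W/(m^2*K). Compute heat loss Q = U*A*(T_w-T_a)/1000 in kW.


Temperature difference dT = 24 - 10 = 14 K
Heat loss (W) = U * A * dT = 13.8 * 7822 * 14 = 1511210.4 W
Convert to kW: 1511210.4 / 1000 = 1511.2104 kW

1511.2104 kW


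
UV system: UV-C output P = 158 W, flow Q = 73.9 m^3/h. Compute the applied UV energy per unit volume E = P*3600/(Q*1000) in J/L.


Energy delivered per hour = 158 W * 3600 s = 568800 J/h
Volume treated per hour = 73.9 m^3/h * 1000 = 73900 L/h
dose = 568800 / 73900 = 7.69689 J/L

7.69689 J/L


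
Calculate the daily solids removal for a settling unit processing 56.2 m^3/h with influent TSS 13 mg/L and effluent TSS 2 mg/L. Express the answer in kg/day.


Concentration drop: TSS_in - TSS_out = 13 - 2 = 11 mg/L
Hourly solids removed = Q * dTSS = 56.2 m^3/h * 11 mg/L = 618.2 g/h  (m^3/h * mg/L = g/h)
Daily solids removed = 618.2 * 24 = 14836.8 g/day
Convert g to kg: 14836.8 / 1000 = 14.8368 kg/day

14.8368 kg/day


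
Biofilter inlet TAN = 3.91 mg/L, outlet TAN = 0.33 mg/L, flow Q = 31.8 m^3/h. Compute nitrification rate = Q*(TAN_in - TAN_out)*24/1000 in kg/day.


Concentration drop: TAN_in - TAN_out = 3.91 - 0.33 = 3.58 mg/L
Hourly TAN removed = Q * dTAN = 31.8 m^3/h * 3.58 mg/L = 113.844 g/h  (m^3/h * mg/L = g/h)
Daily TAN removed = 113.844 * 24 = 2732.256 g/day
Convert to kg/day: 2732.256 / 1000 = 2.732256 kg/day

2.732256 kg/day


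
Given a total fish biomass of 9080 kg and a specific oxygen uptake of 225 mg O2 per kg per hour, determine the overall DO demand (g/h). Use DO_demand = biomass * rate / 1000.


Total O2 consumption (mg/h) = 9080 kg * 225 mg/(kg*h) = 2043000 mg/h
Convert to g/h: 2043000 / 1000 = 2043 g/h

2043 g/h


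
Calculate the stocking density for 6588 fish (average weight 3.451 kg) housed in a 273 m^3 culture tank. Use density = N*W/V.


Total biomass = 6588 fish * 3.451 kg = 22735.188 kg
Density = total biomass / volume = 22735.188 / 273 = 83.2791 kg/m^3

83.2791 kg/m^3


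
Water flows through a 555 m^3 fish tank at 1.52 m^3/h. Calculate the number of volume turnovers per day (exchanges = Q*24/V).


Daily flow volume = 1.52 m^3/h * 24 h = 36.48 m^3/day
Exchanges = daily flow / tank volume = 36.48 / 555 = 0.0657297 exchanges/day

0.0657297 exchanges/day


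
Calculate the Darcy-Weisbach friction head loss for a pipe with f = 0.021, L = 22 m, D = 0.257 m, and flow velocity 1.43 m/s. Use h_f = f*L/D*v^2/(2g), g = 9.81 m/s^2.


v^2 = 1.43^2 = 2.0449 m^2/s^2
L/D = 22/0.257 = 85.603113
h_f = f*(L/D)*v^2/(2g) = 0.021 * 85.603113 * 2.0449 / 19.62 = 0.187362 m

0.187362 m


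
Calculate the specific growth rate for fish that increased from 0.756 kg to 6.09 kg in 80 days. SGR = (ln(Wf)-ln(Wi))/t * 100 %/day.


ln(W_f) = ln(6.09) = 1.8066481
ln(W_i) = ln(0.756) = -0.2797139
ln(W_f) - ln(W_i) = 1.8066481 - -0.2797139 = 2.086362
SGR = 2.086362 / 80 * 100 = 2.60795 %/day

2.60795 %/day


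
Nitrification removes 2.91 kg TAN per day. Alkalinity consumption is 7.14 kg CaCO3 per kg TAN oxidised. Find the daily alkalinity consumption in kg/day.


Alkalinity factor: 7.14 kg CaCO3 consumed per kg TAN nitrified
alk = 2.91 kg TAN * 7.14 = 20.7774 kg CaCO3/day

20.7774 kg CaCO3/day


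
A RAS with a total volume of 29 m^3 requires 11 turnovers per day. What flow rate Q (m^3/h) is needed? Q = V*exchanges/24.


Daily recirculation volume = 29 m^3 * 11 = 319 m^3/day
Flow rate Q = daily volume / 24 h = 319 / 24 = 13.2917 m^3/h

13.2917 m^3/h


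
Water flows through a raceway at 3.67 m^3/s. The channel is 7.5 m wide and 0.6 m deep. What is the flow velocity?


Cross-sectional area = W * d = 7.5 * 0.6 = 4.5 m^2
Velocity = Q / A = 3.67 / 4.5 = 0.815556 m/s

0.815556 m/s


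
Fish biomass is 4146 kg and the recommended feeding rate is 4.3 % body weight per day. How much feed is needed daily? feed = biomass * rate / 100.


Feeding rate fraction = 4.3% / 100 = 0.043
Daily feed = 4146 kg * 0.043 = 178.278 kg/day

178.278 kg/day


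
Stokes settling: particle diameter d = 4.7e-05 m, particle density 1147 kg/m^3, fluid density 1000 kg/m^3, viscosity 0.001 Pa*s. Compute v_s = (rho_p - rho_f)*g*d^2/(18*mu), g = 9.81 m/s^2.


Density difference: rho_p - rho_f = 1147 - 1000 = 147 kg/m^3
d^2 = (4.7e-05)^2 = 2.209e-09 m^2
Numerator = (rho_p - rho_f) * g * d^2 = 147 * 9.81 * 2.209e-09 = 3.1855326e-06
Denominator = 18 * mu = 18 * 0.001 = 0.018
v_s = 3.1855326e-06 / 0.018 = 1.76974e-04 m/s
Check: Re = rho_f * v_s * d / mu = 1000 * 1.76974e-04 * 4.7e-05 / 0.001 = 0.00832 < 1, so Stokes' law applies.

1.76974e-04 m/s


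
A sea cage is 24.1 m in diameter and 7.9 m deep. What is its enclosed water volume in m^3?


r = d/2 = 24.1/2 = 12.05 m
Base area = pi*r^2 = pi*12.05^2 = 456.16711 m^2
Volume = 456.16711 * 7.9 = 3603.72 m^3

3603.72 m^3


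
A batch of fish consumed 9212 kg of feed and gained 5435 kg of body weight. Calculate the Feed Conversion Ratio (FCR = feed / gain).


FCR = feed consumed / weight gained
FCR = 9212 kg / 5435 kg = 1.69494

1.69494


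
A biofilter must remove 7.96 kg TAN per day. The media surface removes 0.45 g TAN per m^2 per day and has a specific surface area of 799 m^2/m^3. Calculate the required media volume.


A = 7.96*1000 / 0.45 = 17688.889 m^2
V = 17688.889 / 799 = 22.1388

22.1388 m^3


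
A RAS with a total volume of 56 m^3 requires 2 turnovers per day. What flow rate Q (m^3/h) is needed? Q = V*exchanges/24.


Daily recirculation volume = 56 m^3 * 2 = 112 m^3/day
Flow rate Q = daily volume / 24 h = 112 / 24 = 4.66667 m^3/h

4.66667 m^3/h


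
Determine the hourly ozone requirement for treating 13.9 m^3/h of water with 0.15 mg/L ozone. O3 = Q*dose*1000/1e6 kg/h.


O3 demand (mg/h) = Q * dose * 1000 = 13.9 * 0.15 * 1000 = 2085 mg/h
Convert mg to kg: 2085 / 1e6 = 0.002085 kg/h

0.002085 kg/h


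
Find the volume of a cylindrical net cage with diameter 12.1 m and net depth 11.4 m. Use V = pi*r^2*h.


r = d/2 = 12.1/2 = 6.05 m
Base area = pi*r^2 = pi*6.05^2 = 114.99015 m^2
Volume = 114.99015 * 11.4 = 1310.89 m^3

1310.89 m^3


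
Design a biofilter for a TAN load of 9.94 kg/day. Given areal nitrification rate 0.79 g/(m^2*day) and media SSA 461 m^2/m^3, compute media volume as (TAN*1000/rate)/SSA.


A = 9.94*1000 / 0.79 = 12582.278 m^2
V = 12582.278 / 461 = 27.2934

27.2934 m^3


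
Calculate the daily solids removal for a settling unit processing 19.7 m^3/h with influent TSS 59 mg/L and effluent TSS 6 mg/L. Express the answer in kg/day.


Concentration drop: TSS_in - TSS_out = 59 - 6 = 53 mg/L
Hourly solids removed = Q * dTSS = 19.7 m^3/h * 53 mg/L = 1044.1 g/h  (m^3/h * mg/L = g/h)
Daily solids removed = 1044.1 * 24 = 25058.4 g/day
Convert g to kg: 25058.4 / 1000 = 25.0584 kg/day

25.0584 kg/day


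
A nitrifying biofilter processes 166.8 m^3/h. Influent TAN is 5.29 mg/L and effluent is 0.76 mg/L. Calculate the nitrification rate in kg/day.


Concentration drop: TAN_in - TAN_out = 5.29 - 0.76 = 4.53 mg/L
Hourly TAN removed = Q * dTAN = 166.8 m^3/h * 4.53 mg/L = 755.604 g/h  (m^3/h * mg/L = g/h)
Daily TAN removed = 755.604 * 24 = 18134.496 g/day
Convert to kg/day: 18134.496 / 1000 = 18.134496 kg/day

18.134496 kg/day


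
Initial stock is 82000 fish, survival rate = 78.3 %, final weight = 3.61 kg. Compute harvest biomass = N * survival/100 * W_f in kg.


Survivors = 82000 * 78.3/100 = 64206 fish
Harvest biomass = survivors * W_f = 64206 * 3.61 = 231783.66 kg

231783.66 kg


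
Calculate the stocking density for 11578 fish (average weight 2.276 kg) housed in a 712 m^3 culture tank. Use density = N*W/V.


Total biomass = 11578 fish * 2.276 kg = 26351.528 kg
Density = total biomass / volume = 26351.528 / 712 = 37.0106 kg/m^3

37.0106 kg/m^3


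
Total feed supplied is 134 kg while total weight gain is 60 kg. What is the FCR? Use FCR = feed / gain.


FCR = feed consumed / weight gained
FCR = 134 kg / 60 kg = 2.23333

2.23333


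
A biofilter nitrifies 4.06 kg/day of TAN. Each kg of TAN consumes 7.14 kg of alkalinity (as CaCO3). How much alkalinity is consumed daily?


Alkalinity factor: 7.14 kg CaCO3 consumed per kg TAN nitrified
alk = 4.06 kg TAN * 7.14 = 28.9884 kg CaCO3/day

28.9884 kg CaCO3/day


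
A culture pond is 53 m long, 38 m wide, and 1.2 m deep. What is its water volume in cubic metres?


Base area = L * W = 53 * 38 = 2014 m^2
Volume = area * depth = 2014 * 1.2 = 2416.8 m^3

2416.8 m^3


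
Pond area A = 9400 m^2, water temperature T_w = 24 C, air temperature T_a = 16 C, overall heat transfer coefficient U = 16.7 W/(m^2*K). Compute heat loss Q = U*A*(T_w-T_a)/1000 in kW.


Temperature difference dT = 24 - 16 = 8 K
Heat loss (W) = U * A * dT = 16.7 * 9400 * 8 = 1255840 W
Convert to kW: 1255840 / 1000 = 1255.84 kW

1255.84 kW


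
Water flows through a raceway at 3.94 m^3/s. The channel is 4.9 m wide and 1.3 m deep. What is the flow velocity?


Cross-sectional area = W * d = 4.9 * 1.3 = 6.37 m^2
Velocity = Q / A = 3.94 / 6.37 = 0.618524 m/s

0.618524 m/s


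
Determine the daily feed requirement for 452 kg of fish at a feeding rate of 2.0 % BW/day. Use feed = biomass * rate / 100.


Feeding rate fraction = 2.0% / 100 = 0.02
Daily feed = 452 kg * 0.02 = 9.04 kg/day

9.04 kg/day


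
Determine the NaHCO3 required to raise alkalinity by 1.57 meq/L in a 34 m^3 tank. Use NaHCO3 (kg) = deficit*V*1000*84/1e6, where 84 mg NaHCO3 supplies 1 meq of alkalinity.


Tank volume in L = 34 m^3 * 1000 = 34000 L
Total meq required = 1.57 meq/L * 34000 L = 53380 meq
NaHCO3 mass = 53380 meq * 84 mg/meq / 1e6 = 4.48392 kg

4.48392 kg


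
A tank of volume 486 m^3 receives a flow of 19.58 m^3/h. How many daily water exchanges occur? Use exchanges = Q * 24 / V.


Daily flow volume = 19.58 m^3/h * 24 h = 469.92 m^3/day
Exchanges = daily flow / tank volume = 469.92 / 486 = 0.966914 exchanges/day

0.966914 exchanges/day


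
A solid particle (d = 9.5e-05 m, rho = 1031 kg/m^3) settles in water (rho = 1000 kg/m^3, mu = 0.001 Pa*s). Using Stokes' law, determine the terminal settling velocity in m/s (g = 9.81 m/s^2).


Density difference: rho_p - rho_f = 1031 - 1000 = 31 kg/m^3
d^2 = (9.5e-05)^2 = 9.025e-09 m^2
Numerator = (rho_p - rho_f) * g * d^2 = 31 * 9.81 * 9.025e-09 = 2.7445928e-06
Denominator = 18 * mu = 18 * 0.001 = 0.018
v_s = 2.7445928e-06 / 0.018 = 1.52477e-04 m/s
Check: Re = rho_f * v_s * d / mu = 1000 * 1.52477e-04 * 9.5e-05 / 0.001 = 0.0145 < 1, so Stokes' law applies.

1.52477e-04 m/s


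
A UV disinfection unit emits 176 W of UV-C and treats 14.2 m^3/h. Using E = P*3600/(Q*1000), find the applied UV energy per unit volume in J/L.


Energy delivered per hour = 176 W * 3600 s = 633600 J/h
Volume treated per hour = 14.2 m^3/h * 1000 = 14200 L/h
dose = 633600 / 14200 = 44.6197 J/L

44.6197 J/L


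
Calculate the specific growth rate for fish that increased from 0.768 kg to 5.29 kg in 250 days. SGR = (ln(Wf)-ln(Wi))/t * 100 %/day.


ln(W_f) = ln(5.29) = 1.6658182
ln(W_i) = ln(0.768) = -0.26396555
ln(W_f) - ln(W_i) = 1.6658182 - -0.26396555 = 1.9297837
SGR = 1.9297837 / 250 * 100 = 0.771913 %/day

0.771913 %/day


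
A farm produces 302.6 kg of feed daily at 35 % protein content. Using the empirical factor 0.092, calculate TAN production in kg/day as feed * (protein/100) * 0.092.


Protein in feed = 302.6 * 35/100 = 105.91 kg/day
TAN = protein * 0.092 = 105.91 * 0.092 = 9.74372 kg/day

9.74372 kg/day


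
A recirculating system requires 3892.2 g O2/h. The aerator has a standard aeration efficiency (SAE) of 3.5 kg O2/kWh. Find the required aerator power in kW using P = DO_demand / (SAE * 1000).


SAE in g O2/kWh = 3.5 * 1000 = 3500 g/kWh
P = DO_demand / SAE_g = 3892.2 / 3500 = 1.11206 kW

1.11206 kW


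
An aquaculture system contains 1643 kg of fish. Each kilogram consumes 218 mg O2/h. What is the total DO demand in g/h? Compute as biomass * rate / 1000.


Total O2 consumption (mg/h) = 1643 kg * 218 mg/(kg*h) = 358174 mg/h
Convert to g/h: 358174 / 1000 = 358.174 g/h

358.174 g/h


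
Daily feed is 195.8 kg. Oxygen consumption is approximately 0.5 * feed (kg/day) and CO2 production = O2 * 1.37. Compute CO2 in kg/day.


O2 = 195.8 * 0.5 = 97.9
CO2 = 97.9 * 1.37 = 134.123

134.123 kg/day


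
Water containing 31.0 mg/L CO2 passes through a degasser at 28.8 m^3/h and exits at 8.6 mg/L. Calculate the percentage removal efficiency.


CO2_out / CO2_in = 8.6 / 31.0 = 0.27741935
Fraction remaining = 0.27741935
efficiency = (1 - 0.27741935) * 100 = 72.2581 %

72.2581 %


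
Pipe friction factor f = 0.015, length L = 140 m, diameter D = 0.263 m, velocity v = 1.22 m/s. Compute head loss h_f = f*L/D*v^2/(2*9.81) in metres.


v^2 = 1.22^2 = 1.4884 m^2/s^2
L/D = 140/0.263 = 532.31939
h_f = f*(L/D)*v^2/(2g) = 0.015 * 532.31939 * 1.4884 / 19.62 = 0.605737 m

0.605737 m


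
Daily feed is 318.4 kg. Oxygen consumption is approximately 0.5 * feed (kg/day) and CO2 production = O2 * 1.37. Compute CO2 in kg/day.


O2 = 318.4 * 0.5 = 159.2
CO2 = 159.2 * 1.37 = 218.104

218.104 kg/day


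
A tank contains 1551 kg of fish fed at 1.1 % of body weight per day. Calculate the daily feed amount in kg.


Feeding rate fraction = 1.1% / 100 = 0.011
Daily feed = 1551 kg * 0.011 = 17.061 kg/day

17.061 kg/day


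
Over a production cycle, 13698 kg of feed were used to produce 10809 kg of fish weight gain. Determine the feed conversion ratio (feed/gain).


FCR = feed consumed / weight gained
FCR = 13698 kg / 10809 kg = 1.26728

1.26728


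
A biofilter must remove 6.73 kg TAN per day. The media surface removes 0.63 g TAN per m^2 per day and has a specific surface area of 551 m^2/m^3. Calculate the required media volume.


A = 6.73*1000 / 0.63 = 10682.54 m^2
V = 10682.54 / 551 = 19.3875

19.3875 m^3


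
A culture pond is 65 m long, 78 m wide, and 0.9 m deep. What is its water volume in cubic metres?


Base area = L * W = 65 * 78 = 5070 m^2
Volume = area * depth = 5070 * 0.9 = 4563 m^3

4563 m^3


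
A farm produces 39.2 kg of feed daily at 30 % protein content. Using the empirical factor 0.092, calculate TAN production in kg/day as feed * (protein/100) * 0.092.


Protein in feed = 39.2 * 30/100 = 11.76 kg/day
TAN = protein * 0.092 = 11.76 * 0.092 = 1.08192 kg/day

1.08192 kg/day


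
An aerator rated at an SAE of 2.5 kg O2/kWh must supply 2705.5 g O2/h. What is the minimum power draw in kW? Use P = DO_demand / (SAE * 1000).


SAE in g O2/kWh = 2.5 * 1000 = 2500 g/kWh
P = DO_demand / SAE_g = 2705.5 / 2500 = 1.0822 kW

1.0822 kW


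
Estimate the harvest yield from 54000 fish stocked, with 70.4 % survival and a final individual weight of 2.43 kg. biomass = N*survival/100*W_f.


Survivors = 54000 * 70.4/100 = 38016 fish
Harvest biomass = survivors * W_f = 38016 * 2.43 = 92378.88 kg

92378.88 kg


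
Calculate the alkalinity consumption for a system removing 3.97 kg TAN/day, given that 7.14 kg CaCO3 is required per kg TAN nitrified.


Alkalinity factor: 7.14 kg CaCO3 consumed per kg TAN nitrified
alk = 3.97 kg TAN * 7.14 = 28.3458 kg CaCO3/day

28.3458 kg CaCO3/day


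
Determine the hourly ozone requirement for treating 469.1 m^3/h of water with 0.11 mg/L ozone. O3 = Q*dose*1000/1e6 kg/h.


O3 demand (mg/h) = Q * dose * 1000 = 469.1 * 0.11 * 1000 = 51601 mg/h
Convert mg to kg: 51601 / 1e6 = 0.051601 kg/h

0.051601 kg/h


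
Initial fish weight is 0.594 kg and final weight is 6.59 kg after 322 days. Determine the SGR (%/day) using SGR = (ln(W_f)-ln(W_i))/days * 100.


ln(W_f) = ln(6.59) = 1.8855533
ln(W_i) = ln(0.594) = -0.52087596
ln(W_f) - ln(W_i) = 1.8855533 - -0.52087596 = 2.4064293
SGR = 2.4064293 / 322 * 100 = 0.747338 %/day

0.747338 %/day


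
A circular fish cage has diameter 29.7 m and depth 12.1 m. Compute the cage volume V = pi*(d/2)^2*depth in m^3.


r = d/2 = 29.7/2 = 14.85 m
Base area = pi*r^2 = pi*14.85^2 = 692.79187 m^2
Volume = 692.79187 * 12.1 = 8382.78 m^3

8382.78 m^3


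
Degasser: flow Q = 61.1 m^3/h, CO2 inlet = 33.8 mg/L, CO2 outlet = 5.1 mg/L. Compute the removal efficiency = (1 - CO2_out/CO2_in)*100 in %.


CO2_out / CO2_in = 5.1 / 33.8 = 0.15088757
Fraction remaining = 0.15088757
efficiency = (1 - 0.15088757) * 100 = 84.9112 %

84.9112 %


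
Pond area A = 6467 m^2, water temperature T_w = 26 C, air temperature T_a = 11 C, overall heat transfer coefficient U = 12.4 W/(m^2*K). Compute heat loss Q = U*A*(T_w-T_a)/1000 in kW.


Temperature difference dT = 26 - 11 = 15 K
Heat loss (W) = U * A * dT = 12.4 * 6467 * 15 = 1202862 W
Convert to kW: 1202862 / 1000 = 1202.862 kW

1202.862 kW


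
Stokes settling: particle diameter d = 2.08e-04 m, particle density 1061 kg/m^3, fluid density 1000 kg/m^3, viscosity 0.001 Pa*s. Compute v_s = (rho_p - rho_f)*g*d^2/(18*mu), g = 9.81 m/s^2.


Density difference: rho_p - rho_f = 1061 - 1000 = 61 kg/m^3
d^2 = (2.08e-04)^2 = 4.3264e-08 m^2
Numerator = (rho_p - rho_f) * g * d^2 = 61 * 9.81 * 4.3264e-08 = 2.588961e-05
Denominator = 18 * mu = 18 * 0.001 = 0.018
v_s = 2.588961e-05 / 0.018 = 0.00143831 m/s
Check: Re = rho_f * v_s * d / mu = 1000 * 0.00143831 * 2.08e-04 / 0.001 = 0.299 < 1, so Stokes' law applies.

0.00143831 m/s


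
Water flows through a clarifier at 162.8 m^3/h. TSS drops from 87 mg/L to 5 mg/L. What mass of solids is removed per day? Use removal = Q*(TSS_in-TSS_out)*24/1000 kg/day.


Concentration drop: TSS_in - TSS_out = 87 - 5 = 82 mg/L
Hourly solids removed = Q * dTSS = 162.8 m^3/h * 82 mg/L = 13349.6 g/h  (m^3/h * mg/L = g/h)
Daily solids removed = 13349.6 * 24 = 320390.4 g/day
Convert g to kg: 320390.4 / 1000 = 320.3904 kg/day

320.3904 kg/day


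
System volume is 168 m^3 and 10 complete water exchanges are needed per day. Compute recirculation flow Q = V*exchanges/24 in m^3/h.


Daily recirculation volume = 168 m^3 * 10 = 1680 m^3/day
Flow rate Q = daily volume / 24 h = 1680 / 24 = 70 m^3/h

70 m^3/h


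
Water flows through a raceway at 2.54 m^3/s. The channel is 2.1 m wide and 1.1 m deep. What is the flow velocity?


Cross-sectional area = W * d = 2.1 * 1.1 = 2.31 m^2
Velocity = Q / A = 2.54 / 2.31 = 1.09957 m/s

1.09957 m/s


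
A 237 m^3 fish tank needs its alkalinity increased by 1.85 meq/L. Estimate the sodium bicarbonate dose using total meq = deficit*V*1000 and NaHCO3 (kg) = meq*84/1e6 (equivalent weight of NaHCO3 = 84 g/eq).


Tank volume in L = 237 m^3 * 1000 = 237000 L
Total meq required = 1.85 meq/L * 237000 L = 438450 meq
NaHCO3 mass = 438450 meq * 84 mg/meq / 1e6 = 36.8298 kg

36.8298 kg


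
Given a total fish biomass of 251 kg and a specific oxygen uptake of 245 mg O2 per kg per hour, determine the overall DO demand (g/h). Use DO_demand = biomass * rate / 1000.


Total O2 consumption (mg/h) = 251 kg * 245 mg/(kg*h) = 61495 mg/h
Convert to g/h: 61495 / 1000 = 61.495 g/h

61.495 g/h


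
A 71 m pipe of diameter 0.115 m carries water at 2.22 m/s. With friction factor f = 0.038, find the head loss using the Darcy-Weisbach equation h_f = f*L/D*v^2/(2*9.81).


v^2 = 2.22^2 = 4.9284 m^2/s^2
L/D = 71/0.115 = 617.3913
h_f = f*(L/D)*v^2/(2g) = 0.038 * 617.3913 * 4.9284 / 19.62 = 5.8932 m

5.8932 m


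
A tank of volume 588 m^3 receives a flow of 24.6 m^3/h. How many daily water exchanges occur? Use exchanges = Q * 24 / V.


Daily flow volume = 24.6 m^3/h * 24 h = 590.4 m^3/day
Exchanges = daily flow / tank volume = 590.4 / 588 = 1.00408 exchanges/day

1.00408 exchanges/day


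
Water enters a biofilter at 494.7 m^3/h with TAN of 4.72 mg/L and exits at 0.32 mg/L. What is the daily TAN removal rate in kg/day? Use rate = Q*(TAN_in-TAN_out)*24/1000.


Concentration drop: TAN_in - TAN_out = 4.72 - 0.32 = 4.4 mg/L
Hourly TAN removed = Q * dTAN = 494.7 m^3/h * 4.4 mg/L = 2176.68 g/h  (m^3/h * mg/L = g/h)
Daily TAN removed = 2176.68 * 24 = 52240.32 g/day
Convert to kg/day: 52240.32 / 1000 = 52.24032 kg/day

52.24032 kg/day


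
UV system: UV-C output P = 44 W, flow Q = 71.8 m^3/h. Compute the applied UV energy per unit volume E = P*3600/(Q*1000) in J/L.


Energy delivered per hour = 44 W * 3600 s = 158400 J/h
Volume treated per hour = 71.8 m^3/h * 1000 = 71800 L/h
dose = 158400 / 71800 = 2.20613 J/L

2.20613 J/L


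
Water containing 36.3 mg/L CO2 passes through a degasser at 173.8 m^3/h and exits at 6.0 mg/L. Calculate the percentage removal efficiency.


CO2_out / CO2_in = 6.0 / 36.3 = 0.16528926
Fraction remaining = 0.16528926
efficiency = (1 - 0.16528926) * 100 = 83.4711 %

83.4711 %


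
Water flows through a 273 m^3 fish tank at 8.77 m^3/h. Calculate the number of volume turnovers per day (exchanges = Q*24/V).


Daily flow volume = 8.77 m^3/h * 24 h = 210.48 m^3/day
Exchanges = daily flow / tank volume = 210.48 / 273 = 0.770989 exchanges/day

0.770989 exchanges/day


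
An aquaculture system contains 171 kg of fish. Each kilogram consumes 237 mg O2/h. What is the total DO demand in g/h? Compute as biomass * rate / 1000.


Total O2 consumption (mg/h) = 171 kg * 237 mg/(kg*h) = 40527 mg/h
Convert to g/h: 40527 / 1000 = 40.527 g/h

40.527 g/h


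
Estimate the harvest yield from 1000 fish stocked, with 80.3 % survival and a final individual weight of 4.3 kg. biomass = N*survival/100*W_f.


Survivors = 1000 * 80.3/100 = 803 fish
Harvest biomass = survivors * W_f = 803 * 4.3 = 3452.9 kg

3452.9 kg


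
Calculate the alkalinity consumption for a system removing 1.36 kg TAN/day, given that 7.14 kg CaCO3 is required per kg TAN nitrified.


Alkalinity factor: 7.14 kg CaCO3 consumed per kg TAN nitrified
alk = 1.36 kg TAN * 7.14 = 9.7104 kg CaCO3/day

9.7104 kg CaCO3/day


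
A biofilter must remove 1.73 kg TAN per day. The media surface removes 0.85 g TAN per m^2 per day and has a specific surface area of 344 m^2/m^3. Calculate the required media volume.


A = 1.73*1000 / 0.85 = 2035.2941 m^2
V = 2035.2941 / 344 = 5.91655

5.91655 m^3


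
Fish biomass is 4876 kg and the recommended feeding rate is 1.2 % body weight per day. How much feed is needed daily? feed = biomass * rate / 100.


Feeding rate fraction = 1.2% / 100 = 0.012
Daily feed = 4876 kg * 0.012 = 58.512 kg/day

58.512 kg/day


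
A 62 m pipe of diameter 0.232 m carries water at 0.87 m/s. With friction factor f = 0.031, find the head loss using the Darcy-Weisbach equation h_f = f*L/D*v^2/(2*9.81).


v^2 = 0.87^2 = 0.7569 m^2/s^2
L/D = 62/0.232 = 267.24138
h_f = f*(L/D)*v^2/(2g) = 0.031 * 267.24138 * 0.7569 / 19.62 = 0.319599 m

0.319599 m


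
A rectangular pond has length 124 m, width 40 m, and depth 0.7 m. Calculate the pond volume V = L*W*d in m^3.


Base area = L * W = 124 * 40 = 4960 m^2
Volume = area * depth = 4960 * 0.7 = 3472 m^3

3472 m^3


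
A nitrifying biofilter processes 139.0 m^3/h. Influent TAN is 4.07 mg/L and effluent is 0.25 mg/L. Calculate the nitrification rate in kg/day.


Concentration drop: TAN_in - TAN_out = 4.07 - 0.25 = 3.82 mg/L
Hourly TAN removed = Q * dTAN = 139.0 m^3/h * 3.82 mg/L = 530.98 g/h  (m^3/h * mg/L = g/h)
Daily TAN removed = 530.98 * 24 = 12743.52 g/day
Convert to kg/day: 12743.52 / 1000 = 12.74352 kg/day

12.74352 kg/day


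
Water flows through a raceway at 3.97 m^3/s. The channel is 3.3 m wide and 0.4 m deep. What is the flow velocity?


Cross-sectional area = W * d = 3.3 * 0.4 = 1.32 m^2
Velocity = Q / A = 3.97 / 1.32 = 3.00758 m/s

3.00758 m/s


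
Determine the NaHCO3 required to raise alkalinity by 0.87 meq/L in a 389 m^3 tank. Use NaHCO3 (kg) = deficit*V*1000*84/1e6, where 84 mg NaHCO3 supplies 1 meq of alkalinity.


Tank volume in L = 389 m^3 * 1000 = 389000 L
Total meq required = 0.87 meq/L * 389000 L = 338430 meq
NaHCO3 mass = 338430 meq * 84 mg/meq / 1e6 = 28.4281 kg

28.4281 kg


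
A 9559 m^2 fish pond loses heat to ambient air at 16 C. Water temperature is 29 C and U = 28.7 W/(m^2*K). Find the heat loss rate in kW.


Temperature difference dT = 29 - 16 = 13 K
Heat loss (W) = U * A * dT = 28.7 * 9559 * 13 = 3566462.9 W
Convert to kW: 3566462.9 / 1000 = 3566.4629 kW

3566.4629 kW
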